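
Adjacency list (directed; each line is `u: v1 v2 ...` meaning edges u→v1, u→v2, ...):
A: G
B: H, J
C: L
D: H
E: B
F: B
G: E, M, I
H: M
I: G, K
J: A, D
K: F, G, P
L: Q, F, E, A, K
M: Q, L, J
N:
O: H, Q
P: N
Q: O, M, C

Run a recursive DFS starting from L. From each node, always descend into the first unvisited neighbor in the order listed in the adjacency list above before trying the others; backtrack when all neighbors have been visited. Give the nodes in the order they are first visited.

L, Q, O, H, M, J, A, G, E, B, I, K, F, P, N, D, C

Visit L
L → Q
Q → O
O → H
H → M
M → J
J → A
A → G
G → E
E → B
G → I
I → K
K → F
K → P
P → N
J → D
Q → C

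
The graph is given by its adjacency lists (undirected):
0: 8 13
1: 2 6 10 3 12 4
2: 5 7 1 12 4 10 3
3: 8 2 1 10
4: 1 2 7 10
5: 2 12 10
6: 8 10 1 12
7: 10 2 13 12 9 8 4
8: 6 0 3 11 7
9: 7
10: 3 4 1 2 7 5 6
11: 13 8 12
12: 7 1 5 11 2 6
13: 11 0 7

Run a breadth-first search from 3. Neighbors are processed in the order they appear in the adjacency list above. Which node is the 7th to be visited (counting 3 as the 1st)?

Visit 3; enqueue 8, 2, 1, 10 → queue [8, 2, 1, 10]
Visit 8; enqueue 6, 0, 11, 7 → queue [2, 1, 10, 6, 0, 11, 7]
Visit 2; enqueue 5, 12, 4 → queue [1, 10, 6, 0, 11, 7, 5, 12, 4]
Visit 1 → queue [10, 6, 0, 11, 7, 5, 12, 4]
Visit 10 → queue [6, 0, 11, 7, 5, 12, 4]
Visit 6 → queue [0, 11, 7, 5, 12, 4]
Visit 0; enqueue 13 → queue [11, 7, 5, 12, 4, 13]
Visit 11 → queue [7, 5, 12, 4, 13]
Visit 7; enqueue 9 → queue [5, 12, 4, 13, 9]
Visit 5 → queue [12, 4, 13, 9]
Visit 12 → queue [4, 13, 9]
Visit 4 → queue [13, 9]
Visit 13 → queue [9]
Visit 9 → queue []

Visit order: 3, 8, 2, 1, 10, 6, 0, 11, 7, 5, 12, 4, 13, 9

0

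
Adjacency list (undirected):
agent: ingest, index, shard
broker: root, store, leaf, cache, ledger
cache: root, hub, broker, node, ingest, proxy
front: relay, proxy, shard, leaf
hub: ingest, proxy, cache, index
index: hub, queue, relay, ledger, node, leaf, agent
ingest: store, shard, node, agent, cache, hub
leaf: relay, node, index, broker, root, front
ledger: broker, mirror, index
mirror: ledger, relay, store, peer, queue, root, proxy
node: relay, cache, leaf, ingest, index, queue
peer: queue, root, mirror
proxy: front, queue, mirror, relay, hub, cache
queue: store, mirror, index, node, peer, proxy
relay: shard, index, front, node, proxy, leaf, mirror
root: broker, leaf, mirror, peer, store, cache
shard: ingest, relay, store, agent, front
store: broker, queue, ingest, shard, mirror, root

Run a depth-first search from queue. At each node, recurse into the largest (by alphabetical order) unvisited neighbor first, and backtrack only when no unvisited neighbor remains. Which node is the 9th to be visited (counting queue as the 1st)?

Visit queue
queue → store
store → shard
shard → relay
relay → proxy
proxy → mirror
mirror → root
root → peer
root → leaf
leaf → node
node → ingest
ingest → hub
hub → index
index → ledger
ledger → broker
broker → cache
index → agent
leaf → front

Visit order: queue, store, shard, relay, proxy, mirror, root, peer, leaf, node, ingest, hub, index, ledger, broker, cache, agent, front

leaf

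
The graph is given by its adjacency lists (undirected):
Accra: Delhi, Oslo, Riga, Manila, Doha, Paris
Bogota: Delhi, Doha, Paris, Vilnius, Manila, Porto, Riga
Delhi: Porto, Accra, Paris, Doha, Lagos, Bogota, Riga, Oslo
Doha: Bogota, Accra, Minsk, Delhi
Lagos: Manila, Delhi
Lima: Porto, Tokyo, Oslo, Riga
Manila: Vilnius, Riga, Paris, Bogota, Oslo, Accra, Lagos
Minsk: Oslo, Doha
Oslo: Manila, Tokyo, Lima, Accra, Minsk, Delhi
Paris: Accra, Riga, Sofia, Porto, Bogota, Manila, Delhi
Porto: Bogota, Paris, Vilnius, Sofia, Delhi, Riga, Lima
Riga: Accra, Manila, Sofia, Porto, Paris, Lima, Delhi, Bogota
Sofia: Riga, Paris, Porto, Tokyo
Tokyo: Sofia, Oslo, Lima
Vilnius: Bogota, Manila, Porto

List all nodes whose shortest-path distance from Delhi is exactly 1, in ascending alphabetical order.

Accra, Bogota, Doha, Lagos, Oslo, Paris, Porto, Riga

Level 0: Delhi
Level 1: Accra, Bogota, Doha, Lagos, Oslo, Paris, Porto, Riga
Level 2: Lima, Manila, Minsk, Sofia, Tokyo, Vilnius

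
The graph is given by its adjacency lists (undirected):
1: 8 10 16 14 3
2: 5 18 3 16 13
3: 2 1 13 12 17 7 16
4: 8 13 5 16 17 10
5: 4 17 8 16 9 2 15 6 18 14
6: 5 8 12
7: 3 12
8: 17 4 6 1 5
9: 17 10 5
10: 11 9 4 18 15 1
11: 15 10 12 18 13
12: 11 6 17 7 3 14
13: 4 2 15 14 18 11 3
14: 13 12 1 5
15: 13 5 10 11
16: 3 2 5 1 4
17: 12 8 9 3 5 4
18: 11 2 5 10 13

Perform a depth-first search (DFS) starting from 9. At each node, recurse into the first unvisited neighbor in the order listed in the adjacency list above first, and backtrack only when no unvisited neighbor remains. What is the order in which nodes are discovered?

Visit 9
9 → 17
17 → 12
12 → 11
11 → 15
15 → 13
13 → 4
4 → 8
8 → 6
6 → 5
5 → 16
16 → 3
3 → 2
2 → 18
18 → 10
10 → 1
1 → 14
3 → 7

9 -> 17 -> 12 -> 11 -> 15 -> 13 -> 4 -> 8 -> 6 -> 5 -> 16 -> 3 -> 2 -> 18 -> 10 -> 1 -> 14 -> 7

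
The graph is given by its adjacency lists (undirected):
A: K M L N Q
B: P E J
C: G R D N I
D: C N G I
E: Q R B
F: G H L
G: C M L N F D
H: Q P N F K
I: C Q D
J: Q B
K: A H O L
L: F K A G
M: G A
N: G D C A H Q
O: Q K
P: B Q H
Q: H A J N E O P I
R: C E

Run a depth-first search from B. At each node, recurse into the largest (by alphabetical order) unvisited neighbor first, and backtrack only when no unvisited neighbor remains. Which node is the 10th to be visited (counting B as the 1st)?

F

Visit B
B → P
P → Q
Q → O
O → K
K → L
L → G
G → N
N → H
H → F
N → D
D → I
I → C
C → R
R → E
N → A
A → M
Q → J

Visit order: B, P, Q, O, K, L, G, N, H, F, D, I, C, R, E, A, M, J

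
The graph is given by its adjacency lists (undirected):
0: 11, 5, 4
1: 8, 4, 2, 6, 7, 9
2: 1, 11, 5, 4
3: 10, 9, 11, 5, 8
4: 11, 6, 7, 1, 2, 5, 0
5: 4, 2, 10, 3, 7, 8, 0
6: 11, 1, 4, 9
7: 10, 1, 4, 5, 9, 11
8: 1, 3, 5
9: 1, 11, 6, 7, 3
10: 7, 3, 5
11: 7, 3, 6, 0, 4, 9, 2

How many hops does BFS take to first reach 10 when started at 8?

2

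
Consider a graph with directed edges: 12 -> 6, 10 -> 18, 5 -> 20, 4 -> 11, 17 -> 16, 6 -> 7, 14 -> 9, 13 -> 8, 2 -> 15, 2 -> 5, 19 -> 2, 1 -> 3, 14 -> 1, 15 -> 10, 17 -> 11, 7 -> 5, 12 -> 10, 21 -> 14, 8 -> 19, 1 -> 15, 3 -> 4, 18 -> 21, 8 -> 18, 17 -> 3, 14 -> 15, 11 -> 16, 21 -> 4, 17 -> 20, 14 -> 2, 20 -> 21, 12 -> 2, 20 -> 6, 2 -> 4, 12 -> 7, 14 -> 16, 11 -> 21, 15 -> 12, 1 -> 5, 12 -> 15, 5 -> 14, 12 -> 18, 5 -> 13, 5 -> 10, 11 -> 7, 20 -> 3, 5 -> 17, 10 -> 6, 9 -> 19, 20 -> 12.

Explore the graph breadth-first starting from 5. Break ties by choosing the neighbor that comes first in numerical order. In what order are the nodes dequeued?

Visit 5; enqueue 10, 13, 14, 17, 20 → queue [10, 13, 14, 17, 20]
Visit 10; enqueue 6, 18 → queue [13, 14, 17, 20, 6, 18]
Visit 13; enqueue 8 → queue [14, 17, 20, 6, 18, 8]
Visit 14; enqueue 1, 2, 9, 15, 16 → queue [17, 20, 6, 18, 8, 1, 2, 9, 15, 16]
Visit 17; enqueue 3, 11 → queue [20, 6, 18, 8, 1, 2, 9, 15, 16, 3, 11]
Visit 20; enqueue 12, 21 → queue [6, 18, 8, 1, 2, 9, 15, 16, 3, 11, 12, 21]
Visit 6; enqueue 7 → queue [18, 8, 1, 2, 9, 15, 16, 3, 11, 12, 21, 7]
Visit 18 → queue [8, 1, 2, 9, 15, 16, 3, 11, 12, 21, 7]
Visit 8; enqueue 19 → queue [1, 2, 9, 15, 16, 3, 11, 12, 21, 7, 19]
Visit 1 → queue [2, 9, 15, 16, 3, 11, 12, 21, 7, 19]
Visit 2; enqueue 4 → queue [9, 15, 16, 3, 11, 12, 21, 7, 19, 4]
Visit 9 → queue [15, 16, 3, 11, 12, 21, 7, 19, 4]
Visit 15 → queue [16, 3, 11, 12, 21, 7, 19, 4]
Visit 16 → queue [3, 11, 12, 21, 7, 19, 4]
Visit 3 → queue [11, 12, 21, 7, 19, 4]
Visit 11 → queue [12, 21, 7, 19, 4]
Visit 12 → queue [21, 7, 19, 4]
Visit 21 → queue [7, 19, 4]
Visit 7 → queue [19, 4]
Visit 19 → queue [4]
Visit 4 → queue []

5, 10, 13, 14, 17, 20, 6, 18, 8, 1, 2, 9, 15, 16, 3, 11, 12, 21, 7, 19, 4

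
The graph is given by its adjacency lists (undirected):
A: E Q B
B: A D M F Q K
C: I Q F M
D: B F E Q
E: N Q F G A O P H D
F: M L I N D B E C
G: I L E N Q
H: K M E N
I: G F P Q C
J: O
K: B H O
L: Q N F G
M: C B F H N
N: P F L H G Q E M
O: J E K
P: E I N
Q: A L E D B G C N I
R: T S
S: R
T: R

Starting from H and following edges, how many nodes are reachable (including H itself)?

17

BFS from H visits: H, E, K, M, N, A, D, F, G, O, P, Q, B, C, L, I, J
Reachable nodes: 17 of 20 total.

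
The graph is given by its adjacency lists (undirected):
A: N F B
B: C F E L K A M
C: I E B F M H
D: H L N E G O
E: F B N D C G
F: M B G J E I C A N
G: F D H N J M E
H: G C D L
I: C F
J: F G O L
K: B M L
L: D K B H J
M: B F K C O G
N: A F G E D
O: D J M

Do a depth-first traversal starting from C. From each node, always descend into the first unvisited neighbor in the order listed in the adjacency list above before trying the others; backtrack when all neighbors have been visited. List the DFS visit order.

Visit C
C → I
I → F
F → M
M → B
B → E
E → N
N → A
N → G
G → D
D → H
H → L
L → K
L → J
J → O

C -> I -> F -> M -> B -> E -> N -> A -> G -> D -> H -> L -> K -> J -> O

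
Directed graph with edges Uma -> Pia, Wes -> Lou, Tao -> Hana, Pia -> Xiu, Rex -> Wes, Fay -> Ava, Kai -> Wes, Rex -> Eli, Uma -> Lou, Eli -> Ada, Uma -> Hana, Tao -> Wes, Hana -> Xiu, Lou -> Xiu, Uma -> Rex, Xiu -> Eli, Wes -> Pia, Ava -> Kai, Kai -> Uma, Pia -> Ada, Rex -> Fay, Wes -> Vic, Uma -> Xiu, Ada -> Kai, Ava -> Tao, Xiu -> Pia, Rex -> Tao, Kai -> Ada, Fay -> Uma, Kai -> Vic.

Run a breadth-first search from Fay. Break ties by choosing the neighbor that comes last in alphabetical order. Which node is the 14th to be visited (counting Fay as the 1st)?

Visit Fay; enqueue Uma, Ava → queue [Uma, Ava]
Visit Uma; enqueue Xiu, Rex, Pia, Lou, Hana → queue [Ava, Xiu, Rex, Pia, Lou, Hana]
Visit Ava; enqueue Tao, Kai → queue [Xiu, Rex, Pia, Lou, Hana, Tao, Kai]
Visit Xiu; enqueue Eli → queue [Rex, Pia, Lou, Hana, Tao, Kai, Eli]
Visit Rex; enqueue Wes → queue [Pia, Lou, Hana, Tao, Kai, Eli, Wes]
Visit Pia; enqueue Ada → queue [Lou, Hana, Tao, Kai, Eli, Wes, Ada]
Visit Lou → queue [Hana, Tao, Kai, Eli, Wes, Ada]
Visit Hana → queue [Tao, Kai, Eli, Wes, Ada]
Visit Tao → queue [Kai, Eli, Wes, Ada]
Visit Kai; enqueue Vic → queue [Eli, Wes, Ada, Vic]
Visit Eli → queue [Wes, Ada, Vic]
Visit Wes → queue [Ada, Vic]
Visit Ada → queue [Vic]
Visit Vic → queue []

Visit order: Fay, Uma, Ava, Xiu, Rex, Pia, Lou, Hana, Tao, Kai, Eli, Wes, Ada, Vic

Vic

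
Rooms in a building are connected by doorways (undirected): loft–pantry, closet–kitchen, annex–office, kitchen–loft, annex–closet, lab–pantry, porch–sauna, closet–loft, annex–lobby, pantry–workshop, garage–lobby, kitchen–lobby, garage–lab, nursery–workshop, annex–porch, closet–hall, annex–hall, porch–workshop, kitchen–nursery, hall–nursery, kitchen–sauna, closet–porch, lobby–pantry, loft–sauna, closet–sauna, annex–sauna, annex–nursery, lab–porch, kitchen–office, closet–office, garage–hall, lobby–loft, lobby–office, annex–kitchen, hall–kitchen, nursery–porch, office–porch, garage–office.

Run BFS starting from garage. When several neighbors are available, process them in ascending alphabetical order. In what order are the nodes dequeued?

Visit garage; enqueue hall, lab, lobby, office → queue [hall, lab, lobby, office]
Visit hall; enqueue annex, closet, kitchen, nursery → queue [lab, lobby, office, annex, closet, kitchen, nursery]
Visit lab; enqueue pantry, porch → queue [lobby, office, annex, closet, kitchen, nursery, pantry, porch]
Visit lobby; enqueue loft → queue [office, annex, closet, kitchen, nursery, pantry, porch, loft]
Visit office → queue [annex, closet, kitchen, nursery, pantry, porch, loft]
Visit annex; enqueue sauna → queue [closet, kitchen, nursery, pantry, porch, loft, sauna]
Visit closet → queue [kitchen, nursery, pantry, porch, loft, sauna]
Visit kitchen → queue [nursery, pantry, porch, loft, sauna]
Visit nursery; enqueue workshop → queue [pantry, porch, loft, sauna, workshop]
Visit pantry → queue [porch, loft, sauna, workshop]
Visit porch → queue [loft, sauna, workshop]
Visit loft → queue [sauna, workshop]
Visit sauna → queue [workshop]
Visit workshop → queue []

garage → hall → lab → lobby → office → annex → closet → kitchen → nursery → pantry → porch → loft → sauna → workshop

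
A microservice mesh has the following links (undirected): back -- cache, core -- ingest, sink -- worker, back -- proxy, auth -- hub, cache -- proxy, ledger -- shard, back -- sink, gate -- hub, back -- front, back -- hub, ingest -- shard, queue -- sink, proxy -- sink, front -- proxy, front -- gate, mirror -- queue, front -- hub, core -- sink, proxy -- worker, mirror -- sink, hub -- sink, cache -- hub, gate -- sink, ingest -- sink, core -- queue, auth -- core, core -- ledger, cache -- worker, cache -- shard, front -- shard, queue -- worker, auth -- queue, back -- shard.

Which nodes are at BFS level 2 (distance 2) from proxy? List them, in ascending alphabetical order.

core, gate, hub, ingest, mirror, queue, shard

Level 0: proxy
Level 1: back, cache, front, sink, worker
Level 2: core, gate, hub, ingest, mirror, queue, shard
Level 3: auth, ledger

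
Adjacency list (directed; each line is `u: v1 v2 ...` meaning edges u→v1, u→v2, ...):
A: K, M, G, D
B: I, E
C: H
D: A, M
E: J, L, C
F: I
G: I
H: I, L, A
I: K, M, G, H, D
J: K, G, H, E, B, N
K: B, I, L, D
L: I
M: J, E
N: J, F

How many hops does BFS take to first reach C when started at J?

2

Level 0: J
Level 1: B, E, G, H, K, N
Level 2: A, C, D, F, I, L
Level 3: M
C first appears at level 2.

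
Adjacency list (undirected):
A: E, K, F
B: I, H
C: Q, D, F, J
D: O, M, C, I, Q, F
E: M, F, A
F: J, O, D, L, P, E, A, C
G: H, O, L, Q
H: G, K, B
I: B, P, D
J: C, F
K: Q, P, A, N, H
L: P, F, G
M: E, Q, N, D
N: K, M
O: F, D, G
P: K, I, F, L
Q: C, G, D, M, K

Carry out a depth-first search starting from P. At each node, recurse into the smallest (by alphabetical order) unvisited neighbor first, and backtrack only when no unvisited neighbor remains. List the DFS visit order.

Visit P
P → F
F → A
A → E
E → M
M → D
D → C
C → J
C → Q
Q → G
G → H
H → B
B → I
H → K
K → N
G → L
G → O

P, F, A, E, M, D, C, J, Q, G, H, B, I, K, N, L, O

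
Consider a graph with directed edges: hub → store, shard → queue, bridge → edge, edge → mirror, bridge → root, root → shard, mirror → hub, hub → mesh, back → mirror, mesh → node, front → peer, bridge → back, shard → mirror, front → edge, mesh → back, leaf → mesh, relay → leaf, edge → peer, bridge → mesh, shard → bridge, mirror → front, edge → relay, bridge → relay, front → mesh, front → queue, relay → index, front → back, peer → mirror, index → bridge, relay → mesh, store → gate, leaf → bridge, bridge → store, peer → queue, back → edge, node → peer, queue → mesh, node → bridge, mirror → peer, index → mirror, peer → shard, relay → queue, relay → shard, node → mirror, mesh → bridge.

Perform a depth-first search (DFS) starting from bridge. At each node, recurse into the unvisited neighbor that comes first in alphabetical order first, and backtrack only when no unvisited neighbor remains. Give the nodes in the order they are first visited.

bridge → back → edge → mirror → front → mesh → node → peer → queue → shard → hub → store → gate → relay → index → leaf → root

Visit bridge
bridge → back
back → edge
edge → mirror
mirror → front
front → mesh
mesh → node
node → peer
peer → queue
peer → shard
mirror → hub
hub → store
store → gate
edge → relay
relay → index
relay → leaf
bridge → root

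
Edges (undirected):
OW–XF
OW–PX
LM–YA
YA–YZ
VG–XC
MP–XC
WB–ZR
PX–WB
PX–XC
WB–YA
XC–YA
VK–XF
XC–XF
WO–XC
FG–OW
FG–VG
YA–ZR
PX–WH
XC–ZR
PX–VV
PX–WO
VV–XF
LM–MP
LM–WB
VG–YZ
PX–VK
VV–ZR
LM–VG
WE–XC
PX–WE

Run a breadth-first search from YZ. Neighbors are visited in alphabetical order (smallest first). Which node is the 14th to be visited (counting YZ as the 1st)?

XF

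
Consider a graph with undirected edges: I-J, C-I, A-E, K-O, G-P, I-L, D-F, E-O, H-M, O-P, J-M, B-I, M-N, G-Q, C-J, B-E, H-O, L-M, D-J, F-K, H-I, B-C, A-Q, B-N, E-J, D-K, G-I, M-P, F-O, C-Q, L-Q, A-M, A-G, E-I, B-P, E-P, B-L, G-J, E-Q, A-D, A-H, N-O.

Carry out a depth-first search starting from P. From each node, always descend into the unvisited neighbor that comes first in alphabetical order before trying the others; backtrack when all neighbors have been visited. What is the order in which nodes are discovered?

P B C I E A D F K O H M J G Q L N

Visit P
P → B
B → C
C → I
I → E
E → A
A → D
D → F
F → K
K → O
O → H
H → M
M → J
J → G
G → Q
Q → L
M → N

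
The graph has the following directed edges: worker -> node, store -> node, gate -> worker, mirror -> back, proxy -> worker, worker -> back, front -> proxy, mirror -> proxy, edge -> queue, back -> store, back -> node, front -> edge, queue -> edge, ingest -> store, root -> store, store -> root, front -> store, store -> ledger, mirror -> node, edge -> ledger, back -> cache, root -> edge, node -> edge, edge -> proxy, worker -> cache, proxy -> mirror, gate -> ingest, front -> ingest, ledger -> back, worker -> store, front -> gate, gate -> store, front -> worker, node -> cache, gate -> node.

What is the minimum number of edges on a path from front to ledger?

2

Level 0: front
Level 1: edge, gate, ingest, proxy, store, worker
Level 2: back, cache, ledger, mirror, node, queue, root
ledger first appears at level 2.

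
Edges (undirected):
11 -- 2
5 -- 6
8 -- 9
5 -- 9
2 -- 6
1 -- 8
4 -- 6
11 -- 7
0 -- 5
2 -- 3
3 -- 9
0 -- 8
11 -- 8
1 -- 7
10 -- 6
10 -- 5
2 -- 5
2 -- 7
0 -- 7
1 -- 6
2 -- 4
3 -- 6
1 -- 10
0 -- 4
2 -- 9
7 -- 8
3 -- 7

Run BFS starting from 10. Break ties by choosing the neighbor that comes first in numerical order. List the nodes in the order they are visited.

10 1 5 6 7 8 0 2 9 3 4 11

Visit 10; enqueue 1, 5, 6 → queue [1, 5, 6]
Visit 1; enqueue 7, 8 → queue [5, 6, 7, 8]
Visit 5; enqueue 0, 2, 9 → queue [6, 7, 8, 0, 2, 9]
Visit 6; enqueue 3, 4 → queue [7, 8, 0, 2, 9, 3, 4]
Visit 7; enqueue 11 → queue [8, 0, 2, 9, 3, 4, 11]
Visit 8 → queue [0, 2, 9, 3, 4, 11]
Visit 0 → queue [2, 9, 3, 4, 11]
Visit 2 → queue [9, 3, 4, 11]
Visit 9 → queue [3, 4, 11]
Visit 3 → queue [4, 11]
Visit 4 → queue [11]
Visit 11 → queue []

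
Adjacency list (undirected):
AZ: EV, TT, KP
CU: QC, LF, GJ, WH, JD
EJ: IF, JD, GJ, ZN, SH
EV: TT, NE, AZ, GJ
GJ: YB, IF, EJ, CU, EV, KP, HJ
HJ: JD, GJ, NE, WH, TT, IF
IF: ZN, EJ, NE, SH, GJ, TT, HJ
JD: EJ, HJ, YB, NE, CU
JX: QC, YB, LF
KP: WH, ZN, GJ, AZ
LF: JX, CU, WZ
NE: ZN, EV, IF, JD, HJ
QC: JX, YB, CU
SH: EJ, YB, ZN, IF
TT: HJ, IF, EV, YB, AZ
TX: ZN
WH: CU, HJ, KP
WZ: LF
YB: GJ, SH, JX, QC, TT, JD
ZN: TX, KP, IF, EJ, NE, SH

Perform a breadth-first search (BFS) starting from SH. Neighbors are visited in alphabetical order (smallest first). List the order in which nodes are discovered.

Visit SH; enqueue EJ, IF, YB, ZN → queue [EJ, IF, YB, ZN]
Visit EJ; enqueue GJ, JD → queue [IF, YB, ZN, GJ, JD]
Visit IF; enqueue HJ, NE, TT → queue [YB, ZN, GJ, JD, HJ, NE, TT]
Visit YB; enqueue JX, QC → queue [ZN, GJ, JD, HJ, NE, TT, JX, QC]
Visit ZN; enqueue KP, TX → queue [GJ, JD, HJ, NE, TT, JX, QC, KP, TX]
Visit GJ; enqueue CU, EV → queue [JD, HJ, NE, TT, JX, QC, KP, TX, CU, EV]
Visit JD → queue [HJ, NE, TT, JX, QC, KP, TX, CU, EV]
Visit HJ; enqueue WH → queue [NE, TT, JX, QC, KP, TX, CU, EV, WH]
Visit NE → queue [TT, JX, QC, KP, TX, CU, EV, WH]
Visit TT; enqueue AZ → queue [JX, QC, KP, TX, CU, EV, WH, AZ]
Visit JX; enqueue LF → queue [QC, KP, TX, CU, EV, WH, AZ, LF]
Visit QC → queue [KP, TX, CU, EV, WH, AZ, LF]
Visit KP → queue [TX, CU, EV, WH, AZ, LF]
Visit TX → queue [CU, EV, WH, AZ, LF]
Visit CU → queue [EV, WH, AZ, LF]
Visit EV → queue [WH, AZ, LF]
Visit WH → queue [AZ, LF]
Visit AZ → queue [LF]
Visit LF; enqueue WZ → queue [WZ]
Visit WZ → queue []

SH → EJ → IF → YB → ZN → GJ → JD → HJ → NE → TT → JX → QC → KP → TX → CU → EV → WH → AZ → LF → WZ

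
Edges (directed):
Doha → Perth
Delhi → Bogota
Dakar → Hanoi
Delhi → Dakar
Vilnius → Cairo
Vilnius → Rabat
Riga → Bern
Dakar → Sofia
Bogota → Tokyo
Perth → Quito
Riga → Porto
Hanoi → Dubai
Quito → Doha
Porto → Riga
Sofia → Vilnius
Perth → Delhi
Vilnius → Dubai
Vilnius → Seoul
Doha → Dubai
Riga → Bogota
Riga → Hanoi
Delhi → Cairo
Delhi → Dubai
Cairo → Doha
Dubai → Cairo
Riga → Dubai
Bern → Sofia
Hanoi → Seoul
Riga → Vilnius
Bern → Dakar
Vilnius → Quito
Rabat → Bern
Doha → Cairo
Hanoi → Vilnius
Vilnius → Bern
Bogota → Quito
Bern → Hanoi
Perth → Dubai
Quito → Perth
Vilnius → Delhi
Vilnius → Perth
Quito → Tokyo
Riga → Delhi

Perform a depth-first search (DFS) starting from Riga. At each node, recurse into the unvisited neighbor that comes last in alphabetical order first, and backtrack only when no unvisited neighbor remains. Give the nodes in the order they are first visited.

Visit Riga
Riga → Vilnius
Vilnius → Seoul
Vilnius → Rabat
Rabat → Bern
Bern → Sofia
Bern → Hanoi
Hanoi → Dubai
Dubai → Cairo
Cairo → Doha
Doha → Perth
Perth → Quito
Quito → Tokyo
Perth → Delhi
Delhi → Dakar
Delhi → Bogota
Riga → Porto

Riga -> Vilnius -> Seoul -> Rabat -> Bern -> Sofia -> Hanoi -> Dubai -> Cairo -> Doha -> Perth -> Quito -> Tokyo -> Delhi -> Dakar -> Bogota -> Porto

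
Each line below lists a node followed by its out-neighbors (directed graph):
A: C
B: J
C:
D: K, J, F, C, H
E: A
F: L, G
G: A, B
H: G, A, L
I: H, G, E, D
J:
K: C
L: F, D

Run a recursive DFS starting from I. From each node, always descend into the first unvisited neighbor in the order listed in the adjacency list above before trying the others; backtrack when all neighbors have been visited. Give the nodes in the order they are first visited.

Visit I
I → H
H → G
G → A
A → C
G → B
B → J
H → L
L → F
L → D
D → K
I → E

I H G A C B J L F D K E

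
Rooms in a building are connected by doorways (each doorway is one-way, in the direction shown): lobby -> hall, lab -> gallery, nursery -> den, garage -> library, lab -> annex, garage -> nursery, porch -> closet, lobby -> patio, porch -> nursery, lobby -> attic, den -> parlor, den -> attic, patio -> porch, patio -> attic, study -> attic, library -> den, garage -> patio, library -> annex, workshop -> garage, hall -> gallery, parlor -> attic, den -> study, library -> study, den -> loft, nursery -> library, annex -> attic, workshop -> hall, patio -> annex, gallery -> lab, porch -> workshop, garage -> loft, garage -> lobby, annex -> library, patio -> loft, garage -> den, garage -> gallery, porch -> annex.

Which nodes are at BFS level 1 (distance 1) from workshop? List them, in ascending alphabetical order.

garage, hall

Level 0: workshop
Level 1: garage, hall
Level 2: den, gallery, library, lobby, loft, nursery, patio
Level 3: annex, attic, lab, parlor, porch, study
Level 4: closet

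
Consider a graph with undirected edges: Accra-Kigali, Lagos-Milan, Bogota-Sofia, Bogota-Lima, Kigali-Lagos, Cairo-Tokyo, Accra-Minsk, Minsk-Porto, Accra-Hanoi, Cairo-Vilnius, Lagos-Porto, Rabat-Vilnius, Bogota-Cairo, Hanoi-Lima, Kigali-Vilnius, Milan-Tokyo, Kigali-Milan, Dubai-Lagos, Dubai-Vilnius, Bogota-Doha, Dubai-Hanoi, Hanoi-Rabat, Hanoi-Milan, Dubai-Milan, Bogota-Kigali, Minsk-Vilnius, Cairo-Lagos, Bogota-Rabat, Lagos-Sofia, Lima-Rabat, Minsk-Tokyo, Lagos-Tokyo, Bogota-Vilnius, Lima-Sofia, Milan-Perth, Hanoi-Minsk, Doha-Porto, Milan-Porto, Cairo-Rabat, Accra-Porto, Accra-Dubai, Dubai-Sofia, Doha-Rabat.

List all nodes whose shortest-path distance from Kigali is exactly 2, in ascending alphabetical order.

Level 0: Kigali
Level 1: Accra, Bogota, Lagos, Milan, Vilnius
Level 2: Cairo, Doha, Dubai, Hanoi, Lima, Minsk, Perth, Porto, Rabat, Sofia, Tokyo

Cairo, Doha, Dubai, Hanoi, Lima, Minsk, Perth, Porto, Rabat, Sofia, Tokyo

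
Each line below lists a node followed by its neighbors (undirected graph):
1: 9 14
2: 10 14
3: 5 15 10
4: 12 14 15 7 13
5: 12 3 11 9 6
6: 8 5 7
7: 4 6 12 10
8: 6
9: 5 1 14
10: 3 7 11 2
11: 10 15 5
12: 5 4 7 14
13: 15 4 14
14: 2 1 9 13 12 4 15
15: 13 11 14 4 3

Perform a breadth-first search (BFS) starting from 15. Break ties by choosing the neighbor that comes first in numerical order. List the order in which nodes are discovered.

15, 3, 4, 11, 13, 14, 5, 10, 7, 12, 1, 2, 9, 6, 8

Visit 15; enqueue 3, 4, 11, 13, 14 → queue [3, 4, 11, 13, 14]
Visit 3; enqueue 5, 10 → queue [4, 11, 13, 14, 5, 10]
Visit 4; enqueue 7, 12 → queue [11, 13, 14, 5, 10, 7, 12]
Visit 11 → queue [13, 14, 5, 10, 7, 12]
Visit 13 → queue [14, 5, 10, 7, 12]
Visit 14; enqueue 1, 2, 9 → queue [5, 10, 7, 12, 1, 2, 9]
Visit 5; enqueue 6 → queue [10, 7, 12, 1, 2, 9, 6]
Visit 10 → queue [7, 12, 1, 2, 9, 6]
Visit 7 → queue [12, 1, 2, 9, 6]
Visit 12 → queue [1, 2, 9, 6]
Visit 1 → queue [2, 9, 6]
Visit 2 → queue [9, 6]
Visit 9 → queue [6]
Visit 6; enqueue 8 → queue [8]
Visit 8 → queue []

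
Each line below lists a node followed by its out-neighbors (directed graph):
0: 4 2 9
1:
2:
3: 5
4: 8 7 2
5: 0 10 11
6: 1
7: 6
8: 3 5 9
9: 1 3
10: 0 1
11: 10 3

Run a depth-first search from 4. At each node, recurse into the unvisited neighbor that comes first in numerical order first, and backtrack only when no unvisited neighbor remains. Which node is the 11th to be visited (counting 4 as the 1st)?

10

Visit 4
4 → 2
4 → 7
7 → 6
6 → 1
4 → 8
8 → 3
3 → 5
5 → 0
0 → 9
5 → 10
5 → 11

Visit order: 4, 2, 7, 6, 1, 8, 3, 5, 0, 9, 10, 11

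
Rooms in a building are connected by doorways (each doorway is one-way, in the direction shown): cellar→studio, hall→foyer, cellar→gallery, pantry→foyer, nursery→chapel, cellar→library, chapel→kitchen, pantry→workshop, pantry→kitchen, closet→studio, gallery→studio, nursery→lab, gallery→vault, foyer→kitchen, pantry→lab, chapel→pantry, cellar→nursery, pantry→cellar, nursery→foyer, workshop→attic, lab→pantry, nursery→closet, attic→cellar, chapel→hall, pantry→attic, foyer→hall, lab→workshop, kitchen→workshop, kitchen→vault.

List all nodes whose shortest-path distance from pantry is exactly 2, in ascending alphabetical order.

gallery, hall, library, nursery, studio, vault

Level 0: pantry
Level 1: attic, cellar, foyer, kitchen, lab, workshop
Level 2: gallery, hall, library, nursery, studio, vault
Level 3: chapel, closet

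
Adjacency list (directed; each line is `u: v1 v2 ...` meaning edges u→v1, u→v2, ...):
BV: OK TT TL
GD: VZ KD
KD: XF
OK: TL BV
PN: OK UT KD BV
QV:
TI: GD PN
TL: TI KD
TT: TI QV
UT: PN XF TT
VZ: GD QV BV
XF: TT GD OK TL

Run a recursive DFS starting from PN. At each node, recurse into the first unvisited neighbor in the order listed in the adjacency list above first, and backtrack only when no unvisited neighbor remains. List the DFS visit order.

Visit PN
PN → OK
OK → TL
TL → TI
TI → GD
GD → VZ
VZ → QV
VZ → BV
BV → TT
GD → KD
KD → XF
PN → UT

PN -> OK -> TL -> TI -> GD -> VZ -> QV -> BV -> TT -> KD -> XF -> UT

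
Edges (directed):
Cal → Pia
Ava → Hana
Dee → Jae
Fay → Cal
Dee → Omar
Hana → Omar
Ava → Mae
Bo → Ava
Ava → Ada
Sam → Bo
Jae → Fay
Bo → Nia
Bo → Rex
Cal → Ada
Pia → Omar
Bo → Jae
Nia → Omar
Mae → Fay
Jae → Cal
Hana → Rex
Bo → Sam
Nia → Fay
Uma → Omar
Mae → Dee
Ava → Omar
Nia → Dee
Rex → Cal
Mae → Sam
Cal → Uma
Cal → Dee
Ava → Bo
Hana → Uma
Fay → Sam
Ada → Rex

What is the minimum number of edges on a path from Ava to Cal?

Level 0: Ava
Level 1: Ada, Bo, Hana, Mae, Omar
Level 2: Dee, Fay, Jae, Nia, Rex, Sam, Uma
Level 3: Cal
Level 4: Pia
Cal first appears at level 3.

3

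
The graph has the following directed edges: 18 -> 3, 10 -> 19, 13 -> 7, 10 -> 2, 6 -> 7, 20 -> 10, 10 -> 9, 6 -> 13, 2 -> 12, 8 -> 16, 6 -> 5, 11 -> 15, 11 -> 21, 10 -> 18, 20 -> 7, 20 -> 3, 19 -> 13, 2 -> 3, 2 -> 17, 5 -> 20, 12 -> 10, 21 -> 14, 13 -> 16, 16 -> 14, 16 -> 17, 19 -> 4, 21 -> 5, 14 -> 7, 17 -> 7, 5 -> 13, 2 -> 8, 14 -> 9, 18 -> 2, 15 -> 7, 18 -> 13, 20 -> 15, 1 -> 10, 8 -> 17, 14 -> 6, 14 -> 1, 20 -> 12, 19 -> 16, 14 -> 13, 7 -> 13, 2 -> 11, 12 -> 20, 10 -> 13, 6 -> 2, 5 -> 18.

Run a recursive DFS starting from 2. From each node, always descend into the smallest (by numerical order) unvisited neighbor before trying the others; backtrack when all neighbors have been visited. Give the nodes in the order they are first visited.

Visit 2
2 → 3
2 → 8
8 → 16
16 → 14
14 → 1
1 → 10
10 → 9
10 → 13
13 → 7
10 → 18
10 → 19
19 → 4
14 → 6
6 → 5
5 → 20
20 → 12
20 → 15
16 → 17
2 → 11
11 → 21

2 3 8 16 14 1 10 9 13 7 18 19 4 6 5 20 12 15 17 11 21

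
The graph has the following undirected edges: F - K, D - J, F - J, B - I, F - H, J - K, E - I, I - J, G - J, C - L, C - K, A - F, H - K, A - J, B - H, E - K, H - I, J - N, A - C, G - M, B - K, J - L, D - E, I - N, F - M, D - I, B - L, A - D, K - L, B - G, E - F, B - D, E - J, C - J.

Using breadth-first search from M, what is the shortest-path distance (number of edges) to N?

3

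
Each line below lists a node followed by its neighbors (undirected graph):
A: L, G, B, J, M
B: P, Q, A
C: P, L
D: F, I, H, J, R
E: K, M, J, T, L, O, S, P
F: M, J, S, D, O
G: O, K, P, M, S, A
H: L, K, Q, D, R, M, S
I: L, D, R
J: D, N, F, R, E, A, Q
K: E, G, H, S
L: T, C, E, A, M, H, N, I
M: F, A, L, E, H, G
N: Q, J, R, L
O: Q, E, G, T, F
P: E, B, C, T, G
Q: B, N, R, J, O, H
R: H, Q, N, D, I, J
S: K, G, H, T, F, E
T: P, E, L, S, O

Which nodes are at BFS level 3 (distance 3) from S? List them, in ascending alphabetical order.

B, C, I, N

Level 0: S
Level 1: E, F, G, H, K, T
Level 2: A, D, J, L, M, O, P, Q, R
Level 3: B, C, I, N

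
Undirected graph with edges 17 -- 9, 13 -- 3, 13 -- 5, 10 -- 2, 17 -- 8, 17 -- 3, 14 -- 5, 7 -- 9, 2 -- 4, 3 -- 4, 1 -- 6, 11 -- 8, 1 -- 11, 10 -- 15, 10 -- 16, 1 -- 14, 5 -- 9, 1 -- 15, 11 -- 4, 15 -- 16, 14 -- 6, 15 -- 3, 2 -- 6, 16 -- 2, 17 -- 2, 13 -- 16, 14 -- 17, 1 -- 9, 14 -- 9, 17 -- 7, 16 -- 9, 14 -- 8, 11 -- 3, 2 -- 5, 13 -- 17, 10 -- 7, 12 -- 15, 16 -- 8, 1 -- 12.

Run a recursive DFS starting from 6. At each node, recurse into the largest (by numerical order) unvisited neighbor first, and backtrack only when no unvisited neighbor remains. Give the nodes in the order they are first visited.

6 → 14 → 17 → 13 → 16 → 15 → 12 → 1 → 11 → 8 → 4 → 3 → 2 → 10 → 7 → 9 → 5

Visit 6
6 → 14
14 → 17
17 → 13
13 → 16
16 → 15
15 → 12
12 → 1
1 → 11
11 → 8
11 → 4
4 → 3
4 → 2
2 → 10
10 → 7
7 → 9
9 → 5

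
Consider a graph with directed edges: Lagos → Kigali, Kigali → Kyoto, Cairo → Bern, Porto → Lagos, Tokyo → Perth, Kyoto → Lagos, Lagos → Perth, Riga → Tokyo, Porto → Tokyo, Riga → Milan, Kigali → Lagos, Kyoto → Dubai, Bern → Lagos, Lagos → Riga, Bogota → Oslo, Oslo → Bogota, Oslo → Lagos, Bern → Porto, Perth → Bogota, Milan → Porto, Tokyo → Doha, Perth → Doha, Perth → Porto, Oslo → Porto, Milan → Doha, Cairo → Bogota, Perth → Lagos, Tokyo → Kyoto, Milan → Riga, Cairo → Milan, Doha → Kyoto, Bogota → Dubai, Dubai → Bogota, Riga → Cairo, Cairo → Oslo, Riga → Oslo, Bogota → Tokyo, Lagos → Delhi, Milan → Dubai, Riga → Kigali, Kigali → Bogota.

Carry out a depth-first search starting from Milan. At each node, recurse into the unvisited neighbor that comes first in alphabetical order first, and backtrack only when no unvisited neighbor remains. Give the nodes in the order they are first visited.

Visit Milan
Milan → Doha
Doha → Kyoto
Kyoto → Dubai
Dubai → Bogota
Bogota → Oslo
Oslo → Lagos
Lagos → Delhi
Lagos → Kigali
Lagos → Perth
Perth → Porto
Porto → Tokyo
Lagos → Riga
Riga → Cairo
Cairo → Bern

Milan → Doha → Kyoto → Dubai → Bogota → Oslo → Lagos → Delhi → Kigali → Perth → Porto → Tokyo → Riga → Cairo → Bern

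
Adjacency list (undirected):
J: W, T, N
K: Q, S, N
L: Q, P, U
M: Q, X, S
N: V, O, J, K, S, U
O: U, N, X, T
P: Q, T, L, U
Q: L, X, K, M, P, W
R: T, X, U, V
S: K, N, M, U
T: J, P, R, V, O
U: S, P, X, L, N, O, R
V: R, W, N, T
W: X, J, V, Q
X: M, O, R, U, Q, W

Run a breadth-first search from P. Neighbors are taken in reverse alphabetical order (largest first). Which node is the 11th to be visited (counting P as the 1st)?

V

Visit P; enqueue U, T, Q, L → queue [U, T, Q, L]
Visit U; enqueue X, S, R, O, N → queue [T, Q, L, X, S, R, O, N]
Visit T; enqueue V, J → queue [Q, L, X, S, R, O, N, V, J]
Visit Q; enqueue W, M, K → queue [L, X, S, R, O, N, V, J, W, M, K]
Visit L → queue [X, S, R, O, N, V, J, W, M, K]
Visit X → queue [S, R, O, N, V, J, W, M, K]
Visit S → queue [R, O, N, V, J, W, M, K]
Visit R → queue [O, N, V, J, W, M, K]
Visit O → queue [N, V, J, W, M, K]
Visit N → queue [V, J, W, M, K]
Visit V → queue [J, W, M, K]
Visit J → queue [W, M, K]
Visit W → queue [M, K]
Visit M → queue [K]
Visit K → queue []

Visit order: P, U, T, Q, L, X, S, R, O, N, V, J, W, M, K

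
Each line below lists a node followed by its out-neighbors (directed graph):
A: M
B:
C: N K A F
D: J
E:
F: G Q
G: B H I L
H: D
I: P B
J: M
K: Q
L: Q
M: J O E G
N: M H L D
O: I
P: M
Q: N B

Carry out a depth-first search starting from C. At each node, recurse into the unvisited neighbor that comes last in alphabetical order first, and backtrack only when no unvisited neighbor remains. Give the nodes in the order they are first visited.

Visit C
C → N
N → M
M → O
O → I
I → P
I → B
M → J
M → G
G → L
L → Q
G → H
H → D
M → E
C → K
C → F
C → A

C, N, M, O, I, P, B, J, G, L, Q, H, D, E, K, F, A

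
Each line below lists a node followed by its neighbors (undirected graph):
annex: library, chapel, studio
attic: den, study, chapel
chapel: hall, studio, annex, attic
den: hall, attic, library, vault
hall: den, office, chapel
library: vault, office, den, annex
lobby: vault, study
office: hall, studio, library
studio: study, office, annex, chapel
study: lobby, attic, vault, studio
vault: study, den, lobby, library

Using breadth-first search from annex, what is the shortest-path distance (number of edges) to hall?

Level 0: annex
Level 1: chapel, library, studio
Level 2: attic, den, hall, office, study, vault
Level 3: lobby
hall first appears at level 2.

2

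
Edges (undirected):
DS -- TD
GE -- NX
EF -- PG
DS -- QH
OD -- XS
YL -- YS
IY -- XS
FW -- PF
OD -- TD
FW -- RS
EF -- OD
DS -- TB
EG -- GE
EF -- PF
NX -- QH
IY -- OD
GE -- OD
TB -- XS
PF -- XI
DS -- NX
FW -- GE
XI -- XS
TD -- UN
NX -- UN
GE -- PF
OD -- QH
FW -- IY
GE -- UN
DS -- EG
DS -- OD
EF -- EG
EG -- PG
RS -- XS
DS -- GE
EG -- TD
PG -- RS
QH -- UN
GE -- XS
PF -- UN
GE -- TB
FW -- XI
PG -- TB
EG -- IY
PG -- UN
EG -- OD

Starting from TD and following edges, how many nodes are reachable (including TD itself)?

BFS from TD visits: TD, UN, OD, EG, DS, QH, PG, PF, NX, GE, XS, IY, EF, TB, RS, XI, FW
Reachable nodes: 17 of 19 total.

17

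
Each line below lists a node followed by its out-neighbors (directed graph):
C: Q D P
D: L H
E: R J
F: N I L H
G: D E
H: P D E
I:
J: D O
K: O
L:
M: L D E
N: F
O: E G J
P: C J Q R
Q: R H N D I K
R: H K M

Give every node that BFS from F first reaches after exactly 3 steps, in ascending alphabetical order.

C, J, Q, R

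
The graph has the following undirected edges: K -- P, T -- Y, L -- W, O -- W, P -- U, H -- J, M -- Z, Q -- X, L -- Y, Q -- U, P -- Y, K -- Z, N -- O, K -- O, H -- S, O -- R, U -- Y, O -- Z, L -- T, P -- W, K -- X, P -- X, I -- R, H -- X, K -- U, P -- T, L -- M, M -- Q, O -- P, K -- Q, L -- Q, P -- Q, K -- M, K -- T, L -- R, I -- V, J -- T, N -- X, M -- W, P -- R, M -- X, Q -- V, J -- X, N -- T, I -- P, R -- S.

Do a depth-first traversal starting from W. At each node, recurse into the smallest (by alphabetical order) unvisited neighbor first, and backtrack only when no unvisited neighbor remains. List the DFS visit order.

W -> L -> M -> K -> O -> N -> T -> J -> H -> S -> R -> I -> P -> Q -> U -> Y -> V -> X -> Z

Visit W
W → L
L → M
M → K
K → O
O → N
N → T
T → J
J → H
H → S
S → R
R → I
I → P
P → Q
Q → U
U → Y
Q → V
Q → X
O → Z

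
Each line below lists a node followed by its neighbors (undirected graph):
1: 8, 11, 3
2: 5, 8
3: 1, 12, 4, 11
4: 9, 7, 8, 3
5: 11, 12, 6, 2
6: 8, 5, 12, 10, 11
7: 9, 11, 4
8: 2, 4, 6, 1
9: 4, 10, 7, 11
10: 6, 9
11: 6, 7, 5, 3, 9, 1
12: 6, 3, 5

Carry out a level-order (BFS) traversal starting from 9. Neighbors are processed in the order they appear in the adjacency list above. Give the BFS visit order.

9 -> 4 -> 10 -> 7 -> 11 -> 8 -> 3 -> 6 -> 5 -> 1 -> 2 -> 12

Visit 9; enqueue 4, 10, 7, 11 → queue [4, 10, 7, 11]
Visit 4; enqueue 8, 3 → queue [10, 7, 11, 8, 3]
Visit 10; enqueue 6 → queue [7, 11, 8, 3, 6]
Visit 7 → queue [11, 8, 3, 6]
Visit 11; enqueue 5, 1 → queue [8, 3, 6, 5, 1]
Visit 8; enqueue 2 → queue [3, 6, 5, 1, 2]
Visit 3; enqueue 12 → queue [6, 5, 1, 2, 12]
Visit 6 → queue [5, 1, 2, 12]
Visit 5 → queue [1, 2, 12]
Visit 1 → queue [2, 12]
Visit 2 → queue [12]
Visit 12 → queue []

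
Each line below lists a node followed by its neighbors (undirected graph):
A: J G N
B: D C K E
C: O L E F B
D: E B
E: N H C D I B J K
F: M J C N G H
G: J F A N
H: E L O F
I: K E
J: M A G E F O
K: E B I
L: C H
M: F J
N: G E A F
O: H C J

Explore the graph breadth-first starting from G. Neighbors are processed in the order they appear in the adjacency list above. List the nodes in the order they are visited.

G, J, F, A, N, M, E, O, C, H, D, I, B, K, L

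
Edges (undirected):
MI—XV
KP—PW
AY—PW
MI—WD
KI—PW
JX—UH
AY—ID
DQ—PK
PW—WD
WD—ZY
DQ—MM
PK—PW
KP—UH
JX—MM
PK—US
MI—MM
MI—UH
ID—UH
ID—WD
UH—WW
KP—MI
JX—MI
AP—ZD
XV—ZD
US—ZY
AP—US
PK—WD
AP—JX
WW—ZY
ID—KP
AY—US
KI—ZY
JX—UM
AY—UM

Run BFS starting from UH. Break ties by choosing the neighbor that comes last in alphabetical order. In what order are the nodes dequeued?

UH, WW, MI, KP, JX, ID, ZY, XV, WD, MM, PW, UM, AP, AY, US, KI, ZD, PK, DQ

Visit UH; enqueue WW, MI, KP, JX, ID → queue [WW, MI, KP, JX, ID]
Visit WW; enqueue ZY → queue [MI, KP, JX, ID, ZY]
Visit MI; enqueue XV, WD, MM → queue [KP, JX, ID, ZY, XV, WD, MM]
Visit KP; enqueue PW → queue [JX, ID, ZY, XV, WD, MM, PW]
Visit JX; enqueue UM, AP → queue [ID, ZY, XV, WD, MM, PW, UM, AP]
Visit ID; enqueue AY → queue [ZY, XV, WD, MM, PW, UM, AP, AY]
Visit ZY; enqueue US, KI → queue [XV, WD, MM, PW, UM, AP, AY, US, KI]
Visit XV; enqueue ZD → queue [WD, MM, PW, UM, AP, AY, US, KI, ZD]
Visit WD; enqueue PK → queue [MM, PW, UM, AP, AY, US, KI, ZD, PK]
Visit MM; enqueue DQ → queue [PW, UM, AP, AY, US, KI, ZD, PK, DQ]
Visit PW → queue [UM, AP, AY, US, KI, ZD, PK, DQ]
Visit UM → queue [AP, AY, US, KI, ZD, PK, DQ]
Visit AP → queue [AY, US, KI, ZD, PK, DQ]
Visit AY → queue [US, KI, ZD, PK, DQ]
Visit US → queue [KI, ZD, PK, DQ]
Visit KI → queue [ZD, PK, DQ]
Visit ZD → queue [PK, DQ]
Visit PK → queue [DQ]
Visit DQ → queue []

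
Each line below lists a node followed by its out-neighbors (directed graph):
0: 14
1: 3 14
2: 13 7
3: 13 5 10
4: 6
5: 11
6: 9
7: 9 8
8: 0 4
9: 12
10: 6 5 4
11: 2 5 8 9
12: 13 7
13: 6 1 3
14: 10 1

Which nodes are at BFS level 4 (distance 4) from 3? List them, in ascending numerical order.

Level 0: 3
Level 1: 5, 10, 13
Level 2: 1, 4, 6, 11
Level 3: 2, 8, 9, 14
Level 4: 0, 7, 12

0, 7, 12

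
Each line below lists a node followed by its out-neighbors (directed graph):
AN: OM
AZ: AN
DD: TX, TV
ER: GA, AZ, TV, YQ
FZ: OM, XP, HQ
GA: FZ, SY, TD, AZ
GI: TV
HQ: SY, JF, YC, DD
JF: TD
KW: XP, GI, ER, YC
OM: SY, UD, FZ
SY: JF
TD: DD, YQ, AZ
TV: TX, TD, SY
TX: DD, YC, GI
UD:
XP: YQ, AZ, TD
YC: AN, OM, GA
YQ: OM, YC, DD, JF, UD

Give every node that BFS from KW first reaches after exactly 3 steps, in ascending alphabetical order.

Level 0: KW
Level 1: ER, GI, XP, YC
Level 2: AN, AZ, GA, OM, TD, TV, YQ
Level 3: DD, FZ, JF, SY, TX, UD
Level 4: HQ

DD, FZ, JF, SY, TX, UD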